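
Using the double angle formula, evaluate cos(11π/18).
cos(11π/18) = cos²11π/36 - sin²11π/36 = -0.342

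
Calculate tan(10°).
tan(10°) = 0.1763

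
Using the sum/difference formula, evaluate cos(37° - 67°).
cos(37° - 67°) = cos 37° cos 67° + sin 37° sin 67° = √3/2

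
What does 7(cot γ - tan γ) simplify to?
7(cot γ - tan γ) = 7(2 cot(2γ)) (using Double angle)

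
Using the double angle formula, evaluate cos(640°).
cos(640°) = cos²320° - sin²320° = 0.1736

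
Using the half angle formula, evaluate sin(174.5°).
sin(174.5°) = √((1 - cos 349°)/2) = 0.09585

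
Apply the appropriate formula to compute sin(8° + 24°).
sin(8° + 24°) = sin 8° cos 24° + cos 8° sin 24° = 0.5299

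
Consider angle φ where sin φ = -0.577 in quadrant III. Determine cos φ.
cos φ = ±√(1 - sin²φ) = -0.8167 (negative in QIII)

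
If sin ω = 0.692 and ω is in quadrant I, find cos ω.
cos ω = 0.7219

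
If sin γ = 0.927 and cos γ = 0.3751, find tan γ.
tan γ = sin γ / cos γ = 2.471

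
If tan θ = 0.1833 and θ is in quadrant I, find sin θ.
sin θ = 0.1803 (using tan²θ + 1 = sec²θ)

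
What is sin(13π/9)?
sin(13π/9) = -0.9848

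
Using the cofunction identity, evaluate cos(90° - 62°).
cos(90° - 62°) = sin(62°) = 0.8829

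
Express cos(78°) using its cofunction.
cos(78°) = sin(90° - 78°) = sin(12°)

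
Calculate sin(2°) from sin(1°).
sin(2°) = 2 sin 1° cos 1° = 0.0349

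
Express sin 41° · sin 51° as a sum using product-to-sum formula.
sin 41° sin 51° = (1/2)[cos(41°-51°) - cos(41°+51°)]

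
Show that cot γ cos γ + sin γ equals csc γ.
LHS = cos²γ/sin γ + sin γ = (cos²γ + sin²γ)/sin γ = 1/sin γ = csc γ = RHS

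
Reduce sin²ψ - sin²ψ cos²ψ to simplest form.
sin²ψ - sin²ψ cos²ψ = sin⁴ψ (using Factoring)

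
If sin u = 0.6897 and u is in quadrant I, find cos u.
cos u = 0.7241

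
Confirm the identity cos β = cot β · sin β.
RHS = (cos β/sin β) · sin β = cos β = LHS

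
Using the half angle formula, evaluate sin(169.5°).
sin(169.5°) = √((1 - cos 339°)/2) = 0.1822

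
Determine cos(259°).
cos(259°) = -0.1908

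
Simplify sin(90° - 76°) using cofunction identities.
sin(90° - 76°) = cos(76°)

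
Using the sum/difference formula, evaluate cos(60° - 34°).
cos(60° - 34°) = cos 60° cos 34° + sin 60° sin 34° = 0.8988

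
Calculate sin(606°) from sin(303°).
sin(606°) = 2 sin 303° cos 303° = -0.9135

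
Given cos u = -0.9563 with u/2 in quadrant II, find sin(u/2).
sin(u/2) = ±√((1 - cos u)/2); positive since u/2 ∈ QII, so sin(u/2) = 0.989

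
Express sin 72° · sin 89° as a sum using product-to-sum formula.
sin 72° sin 89° = (1/2)[cos(72°-89°) - cos(72°+89°)]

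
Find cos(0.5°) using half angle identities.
cos(0.5°) = √((1 + cos 1°)/2) = 1.0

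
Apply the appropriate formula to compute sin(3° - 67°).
sin(3° - 67°) = sin 3° cos 67° - cos 3° sin 67° = -0.8988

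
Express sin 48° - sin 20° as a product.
sin 48° - sin 20° = 2 cos(34°) sin(14°)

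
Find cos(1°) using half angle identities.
cos(1°) = √((1 + cos 2°)/2) = 0.9998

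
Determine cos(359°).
cos(359°) = 0.9998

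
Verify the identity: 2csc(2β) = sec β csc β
LHS = 2/sin(2β) = 2/(2 sin β cos β) = 1/(sin β cos β) = (1/cos β)(1/sin β) = sec β csc β = RHS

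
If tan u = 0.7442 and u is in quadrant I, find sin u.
sin u = 0.597 (using tan²u + 1 = sec²u)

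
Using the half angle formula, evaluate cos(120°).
cos(120°) = -√((1 + cos 240°)/2) = -1/2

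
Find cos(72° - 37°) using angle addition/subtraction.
cos(72° - 37°) = cos 72° cos 37° + sin 72° sin 37° = 0.8192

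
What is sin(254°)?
sin(254°) = -0.9613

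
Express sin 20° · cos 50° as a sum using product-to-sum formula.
sin 20° cos 50° = (1/2)[sin(20°+50°) + sin(20°-50°)]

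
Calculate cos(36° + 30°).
cos(36° + 30°) = cos 36° cos 30° - sin 36° sin 30° = 0.4067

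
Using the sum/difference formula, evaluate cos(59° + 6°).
cos(59° + 6°) = cos 59° cos 6° - sin 59° sin 6° = 0.4226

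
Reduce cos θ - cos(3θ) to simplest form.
cos θ - cos(3θ) = 2 sin(2θ) sin θ (using Sum-to-product)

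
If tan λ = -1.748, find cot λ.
cot λ = 1/tan λ = -0.5721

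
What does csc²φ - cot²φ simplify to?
csc²φ - cot²φ = 1 (using Pythagorean identity)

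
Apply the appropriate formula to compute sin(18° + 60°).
sin(18° + 60°) = sin 18° cos 60° + cos 18° sin 60° = 0.9781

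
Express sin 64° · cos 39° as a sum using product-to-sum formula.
sin 64° cos 39° = (1/2)[sin(64°+39°) + sin(64°-39°)]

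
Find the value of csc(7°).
csc(7°) = 8.206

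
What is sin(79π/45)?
sin(79π/45) = -0.6947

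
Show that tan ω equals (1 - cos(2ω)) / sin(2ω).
RHS = 2sin²ω / (2 sin ω cos ω) = sin ω/cos ω = tan ω = LHS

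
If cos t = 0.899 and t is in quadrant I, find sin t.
sin t = 0.4379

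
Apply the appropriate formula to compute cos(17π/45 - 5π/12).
cos(17π/45 - 5π/12) = cos 17π/45 cos 5π/12 + sin 17π/45 sin 5π/12 = 0.9925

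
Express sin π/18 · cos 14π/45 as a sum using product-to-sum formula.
sin π/18 cos 14π/45 = (1/2)[sin(π/18+14π/45) + sin(π/18-14π/45)]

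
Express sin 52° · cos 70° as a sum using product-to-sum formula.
sin 52° cos 70° = (1/2)[sin(52°+70°) + sin(52°-70°)]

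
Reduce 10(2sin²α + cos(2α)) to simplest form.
10(2sin²α + cos(2α)) = 10 (using Double angle)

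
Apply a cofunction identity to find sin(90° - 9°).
sin(90° - 9°) = cos(9°) = 0.9877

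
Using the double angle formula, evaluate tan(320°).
tan(320°) = 2 tan 160° / (1 - tan²160°) = -0.8391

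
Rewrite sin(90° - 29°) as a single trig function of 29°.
sin(90° - 29°) = cos(29°)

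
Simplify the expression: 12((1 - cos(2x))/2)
12((1 - cos(2x))/2) = 12(sin²x) (using Power reduction)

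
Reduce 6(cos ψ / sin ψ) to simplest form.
6(cos ψ / sin ψ) = 6(cot ψ) (using Quotient identity)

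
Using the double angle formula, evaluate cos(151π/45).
cos(151π/45) = 2cos²151π/90 - 1 = -0.4384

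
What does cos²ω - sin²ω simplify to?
cos²ω - sin²ω = cos(2ω) (using Double angle)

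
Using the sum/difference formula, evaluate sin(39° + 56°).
sin(39° + 56°) = sin 39° cos 56° + cos 39° sin 56° = 0.9962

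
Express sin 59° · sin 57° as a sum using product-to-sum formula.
sin 59° sin 57° = (1/2)[cos(59°-57°) - cos(59°+57°)]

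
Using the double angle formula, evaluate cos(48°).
cos(48°) = 1 - 2sin²24° = 0.6691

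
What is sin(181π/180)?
sin(181π/180) = -0.01745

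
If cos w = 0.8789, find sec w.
sec w = 1/cos w = 1.138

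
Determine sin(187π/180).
sin(187π/180) = -0.1219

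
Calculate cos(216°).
cos(216°) = -0.809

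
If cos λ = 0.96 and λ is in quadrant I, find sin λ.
sin λ = 0.28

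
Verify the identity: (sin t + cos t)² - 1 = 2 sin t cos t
LHS = sin²t + 2 sin t cos t + cos²t - 1 = (sin²t + cos²t) + 2 sin t cos t - 1 = 1 + 2 sin t cos t - 1 = 2 sin t cos t = RHS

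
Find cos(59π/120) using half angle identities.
cos(59π/120) = √((1 + cos 59π/60)/2) = 0.02618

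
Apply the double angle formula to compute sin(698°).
sin(698°) = 2 sin 349° cos 349° = -0.3746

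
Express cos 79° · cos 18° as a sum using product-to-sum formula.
cos 79° cos 18° = (1/2)[cos(79°-18°) + cos(79°+18°)]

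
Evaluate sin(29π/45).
sin(29π/45) = 0.8988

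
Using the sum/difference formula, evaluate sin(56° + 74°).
sin(56° + 74°) = sin 56° cos 74° + cos 56° sin 74° = 0.766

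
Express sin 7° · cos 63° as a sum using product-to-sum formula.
sin 7° cos 63° = (1/2)[sin(7°+63°) + sin(7°-63°)]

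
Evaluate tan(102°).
tan(102°) = -4.705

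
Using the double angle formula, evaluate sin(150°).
sin(150°) = 2 sin 75° cos 75° = 1/2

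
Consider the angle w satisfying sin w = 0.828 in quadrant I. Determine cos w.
cos w = √(1 - sin²w) = 0.5607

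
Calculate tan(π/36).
tan(π/36) = 0.08749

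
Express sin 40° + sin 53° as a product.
sin 40° + sin 53° = 2 sin(46.5°) cos(-6.5°)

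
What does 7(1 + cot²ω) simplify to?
7(1 + cot²ω) = 7(csc²ω) (using Pythagorean identity)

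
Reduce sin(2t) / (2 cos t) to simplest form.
sin(2t) / (2 cos t) = sin t (using Double angle)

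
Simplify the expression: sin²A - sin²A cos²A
sin²A - sin²A cos²A = sin⁴A (using Factoring)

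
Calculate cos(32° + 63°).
cos(32° + 63°) = cos 32° cos 63° - sin 32° sin 63° = -0.08716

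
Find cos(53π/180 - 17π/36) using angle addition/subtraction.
cos(53π/180 - 17π/36) = cos 53π/180 cos 17π/36 + sin 53π/180 sin 17π/36 = 0.848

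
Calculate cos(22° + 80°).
cos(22° + 80°) = cos 22° cos 80° - sin 22° sin 80° = -0.2079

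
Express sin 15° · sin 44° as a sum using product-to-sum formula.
sin 15° sin 44° = (1/2)[cos(15°-44°) - cos(15°+44°)]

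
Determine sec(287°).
sec(287°) = 3.42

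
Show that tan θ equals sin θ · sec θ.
RHS = sin θ · (1/cos θ) = sin θ/cos θ = tan θ = LHS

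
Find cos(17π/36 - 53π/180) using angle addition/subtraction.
cos(17π/36 - 53π/180) = cos 17π/36 cos 53π/180 + sin 17π/36 sin 53π/180 = 0.848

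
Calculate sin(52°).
sin(52°) = 0.788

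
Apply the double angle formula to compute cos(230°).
cos(230°) = cos²115° - sin²115° = -0.6428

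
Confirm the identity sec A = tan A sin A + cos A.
RHS = sin²A/cos A + cos A = (sin²A + cos²A)/cos A = 1/cos A = sec A = LHS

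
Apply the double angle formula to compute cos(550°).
cos(550°) = 1 - 2sin²275° = -0.9848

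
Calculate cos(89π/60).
cos(89π/60) = -0.05234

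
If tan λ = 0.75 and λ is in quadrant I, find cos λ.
cos λ = 0.8 (using tan²λ + 1 = sec²λ)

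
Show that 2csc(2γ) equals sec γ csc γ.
LHS = 2/sin(2γ) = 2/(2 sin γ cos γ) = 1/(sin γ cos γ) = (1/cos γ)(1/sin γ) = sec γ csc γ = RHS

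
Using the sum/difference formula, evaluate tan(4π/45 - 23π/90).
tan(4π/45 - 23π/90) = (tan 4π/45 - tan 23π/90)/(1 + tan 4π/45 tan 23π/90) = -√3/3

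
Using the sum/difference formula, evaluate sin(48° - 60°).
sin(48° - 60°) = sin 48° cos 60° - cos 48° sin 60° = -0.2079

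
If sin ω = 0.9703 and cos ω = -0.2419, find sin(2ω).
sin(2ω) = 2 sin ω cos ω = -0.4694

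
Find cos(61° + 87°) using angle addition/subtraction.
cos(61° + 87°) = cos 61° cos 87° - sin 61° sin 87° = -0.848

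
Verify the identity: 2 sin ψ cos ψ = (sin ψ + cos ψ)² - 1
RHS = sin²ψ + 2 sin ψ cos ψ + cos²ψ - 1 = (sin²ψ + cos²ψ) + 2 sin ψ cos ψ - 1 = 1 + 2 sin ψ cos ψ - 1 = 2 sin ψ cos ψ = LHS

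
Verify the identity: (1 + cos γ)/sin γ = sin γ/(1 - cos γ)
RHS = sin γ(1 + cos γ) / ((1 - cos γ)(1 + cos γ)) = sin γ(1 + cos γ) / (1 - cos²γ) = sin γ(1 + cos γ) / sin²γ = (1 + cos γ)/sin γ = LHS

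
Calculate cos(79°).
cos(79°) = 0.1908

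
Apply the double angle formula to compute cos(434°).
cos(434°) = cos²217° - sin²217° = 0.2756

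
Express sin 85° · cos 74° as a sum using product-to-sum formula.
sin 85° cos 74° = (1/2)[sin(85°+74°) + sin(85°-74°)]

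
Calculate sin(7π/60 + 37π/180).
sin(7π/60 + 37π/180) = sin 7π/60 cos 37π/180 + cos 7π/60 sin 37π/180 = 0.848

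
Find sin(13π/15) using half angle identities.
sin(13π/15) = √((1 - cos 26π/15)/2) = 0.4067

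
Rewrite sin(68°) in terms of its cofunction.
sin(68°) = cos(90° - 68°) = cos(22°)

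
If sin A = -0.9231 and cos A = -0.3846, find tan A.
tan A = sin A / cos A = 2.4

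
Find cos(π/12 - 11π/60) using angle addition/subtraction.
cos(π/12 - 11π/60) = cos π/12 cos 11π/60 + sin π/12 sin 11π/60 = 0.9511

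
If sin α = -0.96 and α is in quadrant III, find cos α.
cos α = -0.28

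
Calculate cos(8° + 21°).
cos(8° + 21°) = cos 8° cos 21° - sin 8° sin 21° = 0.8746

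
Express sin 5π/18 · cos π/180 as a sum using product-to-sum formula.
sin 5π/18 cos π/180 = (1/2)[sin(5π/18+π/180) + sin(5π/18-π/180)]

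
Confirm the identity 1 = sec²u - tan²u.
RHS = 1/cos²u - sin²u/cos²u = (1 - sin²u)/cos²u = cos²u/cos²u = 1 = LHS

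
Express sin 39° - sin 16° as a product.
sin 39° - sin 16° = 2 cos(27.5°) sin(11.5°)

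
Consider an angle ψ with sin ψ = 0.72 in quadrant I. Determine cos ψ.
cos ψ = √(1 - sin²ψ) = 0.694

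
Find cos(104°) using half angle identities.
cos(104°) = -√((1 + cos 208°)/2) = -0.2419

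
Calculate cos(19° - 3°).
cos(19° - 3°) = cos 19° cos 3° + sin 19° sin 3° = 0.9613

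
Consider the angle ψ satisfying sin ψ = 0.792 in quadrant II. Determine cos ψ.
cos ψ = ±√(1 - sin²ψ) = -0.6105 (negative in QII)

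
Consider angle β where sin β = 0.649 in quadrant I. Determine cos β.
cos β = √(1 - sin²β) = 0.7608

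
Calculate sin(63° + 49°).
sin(63° + 49°) = sin 63° cos 49° + cos 63° sin 49° = 0.9272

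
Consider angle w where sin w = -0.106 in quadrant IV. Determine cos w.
cos w = √(1 - sin²w) = 0.9944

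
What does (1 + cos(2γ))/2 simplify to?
(1 + cos(2γ))/2 = cos²γ (using Power reduction)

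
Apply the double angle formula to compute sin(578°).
sin(578°) = 2 sin 289° cos 289° = -0.6157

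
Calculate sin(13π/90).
sin(13π/90) = 0.4384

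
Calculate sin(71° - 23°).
sin(71° - 23°) = sin 71° cos 23° - cos 71° sin 23° = 0.7431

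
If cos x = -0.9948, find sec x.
sec x = 1/cos x = -1.005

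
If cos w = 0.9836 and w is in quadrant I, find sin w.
sin w = 0.1804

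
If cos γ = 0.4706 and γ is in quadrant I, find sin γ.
sin γ = 0.8823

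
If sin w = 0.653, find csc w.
csc w = 1/sin w = 1.531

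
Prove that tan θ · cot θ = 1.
LHS = (sin θ/cos θ) · (cos θ/sin θ) = 1 = RHS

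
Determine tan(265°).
tan(265°) = 11.43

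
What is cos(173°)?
cos(173°) = -0.9925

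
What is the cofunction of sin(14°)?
sin(14°) = cos(90° - 14°) = cos(76°)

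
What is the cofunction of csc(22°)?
csc(22°) = sec(90° - 22°) = sec(68°)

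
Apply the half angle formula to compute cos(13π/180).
cos(13π/180) = √((1 + cos 13π/90)/2) = 0.9744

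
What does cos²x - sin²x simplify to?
cos²x - sin²x = cos(2x) (using Double angle)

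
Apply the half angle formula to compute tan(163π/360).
tan(163π/360) = sin 163π/180 / (1 + cos 163π/180) = 6.691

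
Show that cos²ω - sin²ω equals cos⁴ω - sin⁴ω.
RHS = (cos²ω - sin²ω)(cos²ω + sin²ω) = (cos²ω - sin²ω) · 1 = cos²ω - sin²ω = LHS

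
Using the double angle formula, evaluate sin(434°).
sin(434°) = 2 sin 217° cos 217° = 0.9613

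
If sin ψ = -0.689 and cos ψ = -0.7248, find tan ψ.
tan ψ = sin ψ / cos ψ = 0.9506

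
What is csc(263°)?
csc(263°) = -1.008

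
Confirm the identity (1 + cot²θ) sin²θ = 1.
LHS = csc²θ · sin²θ = (1/sin²θ) · sin²θ = 1 = RHS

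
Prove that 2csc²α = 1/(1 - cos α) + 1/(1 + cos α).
RHS = [(1 + cos α) + (1 - cos α)] / [(1 - cos α)(1 + cos α)] = 2/(1 - cos²α) = 2/sin²α = 2csc²α = LHS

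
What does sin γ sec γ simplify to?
sin γ sec γ = tan γ (using Reciprocal + quotient)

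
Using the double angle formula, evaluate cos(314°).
cos(314°) = cos²157° - sin²157° = 0.6947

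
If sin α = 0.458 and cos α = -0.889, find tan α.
tan α = sin α / cos α = -0.5152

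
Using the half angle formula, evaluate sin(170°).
sin(170°) = √((1 - cos 340°)/2) = 0.1736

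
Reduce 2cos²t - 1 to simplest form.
2cos²t - 1 = cos(2t) (using Double angle)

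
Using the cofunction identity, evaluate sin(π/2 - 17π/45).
sin(π/2 - 17π/45) = cos(17π/45) = 0.3746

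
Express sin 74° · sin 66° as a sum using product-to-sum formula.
sin 74° sin 66° = (1/2)[cos(74°-66°) - cos(74°+66°)]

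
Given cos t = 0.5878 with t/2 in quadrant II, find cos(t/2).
cos(t/2) = ±√((1 + cos t)/2); negative since t/2 ∈ QII, so cos(t/2) = -0.891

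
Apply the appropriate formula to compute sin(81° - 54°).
sin(81° - 54°) = sin 81° cos 54° - cos 81° sin 54° = 0.454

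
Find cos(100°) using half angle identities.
cos(100°) = -√((1 + cos 200°)/2) = -0.1736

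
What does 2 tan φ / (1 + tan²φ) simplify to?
2 tan φ / (1 + tan²φ) = sin(2φ) (using Double angle)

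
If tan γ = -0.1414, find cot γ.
cot γ = 1/tan γ = -7.072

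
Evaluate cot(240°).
cot(240°) = √3/3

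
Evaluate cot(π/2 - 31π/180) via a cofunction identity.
cot(π/2 - 31π/180) = tan(31π/180) = 0.6009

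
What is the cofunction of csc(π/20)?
csc(π/20) = sec(π/2 - π/20) = sec(9π/20)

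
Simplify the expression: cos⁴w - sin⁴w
cos⁴w - sin⁴w = cos(2w) (using Factoring + double angle)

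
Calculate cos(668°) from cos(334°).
cos(668°) = 1 - 2sin²334° = 0.6157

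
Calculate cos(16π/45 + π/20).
cos(16π/45 + π/20) = cos 16π/45 cos π/20 - sin 16π/45 sin π/20 = 0.2924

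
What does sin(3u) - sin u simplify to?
sin(3u) - sin u = 2 cos(2u) sin u (using Sum-to-product)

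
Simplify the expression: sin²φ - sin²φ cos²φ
sin²φ - sin²φ cos²φ = sin⁴φ (using Factoring)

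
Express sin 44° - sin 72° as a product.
sin 44° - sin 72° = 2 cos(58°) sin(-14°)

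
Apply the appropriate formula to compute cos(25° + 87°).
cos(25° + 87°) = cos 25° cos 87° - sin 25° sin 87° = -0.3746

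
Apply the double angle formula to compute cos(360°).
cos(360°) = cos²180° - sin²180° = 1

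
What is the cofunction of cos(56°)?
cos(56°) = sin(90° - 56°) = sin(34°)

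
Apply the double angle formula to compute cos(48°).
cos(48°) = 2cos²24° - 1 = 0.6691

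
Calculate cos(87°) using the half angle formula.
cos(87°) = √((1 + cos 174°)/2) = 0.05234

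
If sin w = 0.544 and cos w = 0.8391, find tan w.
tan w = sin w / cos w = 0.6483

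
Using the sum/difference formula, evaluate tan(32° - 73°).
tan(32° - 73°) = (tan 32° - tan 73°)/(1 + tan 32° tan 73°) = -0.8693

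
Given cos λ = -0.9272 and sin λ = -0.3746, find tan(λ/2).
tan(λ/2) = sin λ / (1 + cos λ) = -5.146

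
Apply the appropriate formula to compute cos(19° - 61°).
cos(19° - 61°) = cos 19° cos 61° + sin 19° sin 61° = 0.7431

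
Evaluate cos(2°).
cos(2°) = 0.9994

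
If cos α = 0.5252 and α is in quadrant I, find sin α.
sin α = 0.851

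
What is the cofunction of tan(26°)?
tan(26°) = cot(90° - 26°) = cot(64°)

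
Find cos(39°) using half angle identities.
cos(39°) = √((1 + cos 78°)/2) = 0.7771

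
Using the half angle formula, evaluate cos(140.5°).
cos(140.5°) = -√((1 + cos 281°)/2) = -0.7716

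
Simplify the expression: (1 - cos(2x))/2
(1 - cos(2x))/2 = sin²x (using Power reduction)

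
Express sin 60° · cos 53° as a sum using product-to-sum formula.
sin 60° cos 53° = (1/2)[sin(60°+53°) + sin(60°-53°)]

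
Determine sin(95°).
sin(95°) = 0.9962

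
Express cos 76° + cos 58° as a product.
cos 76° + cos 58° = 2 cos(67°) cos(9°)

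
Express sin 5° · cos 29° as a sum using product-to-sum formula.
sin 5° cos 29° = (1/2)[sin(5°+29°) + sin(5°-29°)]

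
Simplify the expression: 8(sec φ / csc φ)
8(sec φ / csc φ) = 8(tan φ) (using Reciprocal identities)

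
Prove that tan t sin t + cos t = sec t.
LHS = sin²t/cos t + cos t = (sin²t + cos²t)/cos t = 1/cos t = sec t = RHS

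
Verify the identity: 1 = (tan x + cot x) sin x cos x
RHS = (sin x/cos x + cos x/sin x) sin x cos x = ((sin²x + cos²x)/(sin x cos x)) · sin x cos x = sin²x + cos²x = 1 = LHS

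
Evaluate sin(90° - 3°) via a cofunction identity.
sin(90° - 3°) = cos(3°) = 0.9986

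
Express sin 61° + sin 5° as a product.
sin 61° + sin 5° = 2 sin(33°) cos(28°)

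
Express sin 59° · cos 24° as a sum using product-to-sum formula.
sin 59° cos 24° = (1/2)[sin(59°+24°) + sin(59°-24°)]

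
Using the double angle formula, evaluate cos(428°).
cos(428°) = 1 - 2sin²214° = 0.3746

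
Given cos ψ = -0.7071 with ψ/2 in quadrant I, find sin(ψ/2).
sin(ψ/2) = ±√((1 - cos ψ)/2); positive since ψ/2 ∈ QI, so sin(ψ/2) = 0.9239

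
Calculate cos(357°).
cos(357°) = 0.9986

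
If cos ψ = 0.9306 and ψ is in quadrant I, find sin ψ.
sin ψ = 0.366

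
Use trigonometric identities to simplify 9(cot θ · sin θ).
9(cot θ · sin θ) = 9(cos θ) (using Quotient identity)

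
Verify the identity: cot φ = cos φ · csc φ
RHS = cos φ · (1/sin φ) = cos φ/sin φ = cot φ = LHS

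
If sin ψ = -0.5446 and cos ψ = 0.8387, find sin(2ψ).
sin(2ψ) = 2 sin ψ cos ψ = -0.9135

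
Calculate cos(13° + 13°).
cos(13° + 13°) = cos 13° cos 13° - sin 13° sin 13° = 0.8988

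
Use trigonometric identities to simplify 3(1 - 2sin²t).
3(1 - 2sin²t) = 3(cos(2t)) (using Double angle)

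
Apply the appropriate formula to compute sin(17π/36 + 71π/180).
sin(17π/36 + 71π/180) = sin 17π/36 cos 71π/180 + cos 17π/36 sin 71π/180 = 0.4067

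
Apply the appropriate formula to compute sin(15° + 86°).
sin(15° + 86°) = sin 15° cos 86° + cos 15° sin 86° = 0.9816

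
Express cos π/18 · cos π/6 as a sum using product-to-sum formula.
cos π/18 cos π/6 = (1/2)[cos(π/18-π/6) + cos(π/18+π/6)]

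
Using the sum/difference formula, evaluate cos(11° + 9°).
cos(11° + 9°) = cos 11° cos 9° - sin 11° sin 9° = 0.9397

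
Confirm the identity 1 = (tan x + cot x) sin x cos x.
RHS = (sin x/cos x + cos x/sin x) sin x cos x = ((sin²x + cos²x)/(sin x cos x)) · sin x cos x = sin²x + cos²x = 1 = LHS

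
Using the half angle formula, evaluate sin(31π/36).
sin(31π/36) = √((1 - cos 31π/18)/2) = 0.4226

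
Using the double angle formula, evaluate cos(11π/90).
cos(11π/90) = cos²11π/180 - sin²11π/180 = 0.9272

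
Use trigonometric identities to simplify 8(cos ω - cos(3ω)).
8(cos ω - cos(3ω)) = 8(2 sin(2ω) sin ω) (using Sum-to-product)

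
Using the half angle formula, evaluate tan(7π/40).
tan(7π/40) = sin 7π/20 / (1 + cos 7π/20) = 0.6128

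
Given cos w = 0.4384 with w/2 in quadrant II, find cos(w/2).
cos(w/2) = ±√((1 + cos w)/2); negative since w/2 ∈ QII, so cos(w/2) = -0.8481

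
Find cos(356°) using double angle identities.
cos(356°) = cos²178° - sin²178° = 0.9976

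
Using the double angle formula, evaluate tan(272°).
tan(272°) = 2 tan 136° / (1 - tan²136°) = -28.64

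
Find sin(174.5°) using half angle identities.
sin(174.5°) = √((1 - cos 349°)/2) = 0.09585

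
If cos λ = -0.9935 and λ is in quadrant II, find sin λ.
sin λ = 0.1138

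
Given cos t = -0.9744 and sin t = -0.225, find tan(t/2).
tan(t/2) = sin t / (1 + cos t) = -8.789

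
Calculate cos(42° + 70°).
cos(42° + 70°) = cos 42° cos 70° - sin 42° sin 70° = -0.3746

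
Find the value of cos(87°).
cos(87°) = 0.05234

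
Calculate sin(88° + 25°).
sin(88° + 25°) = sin 88° cos 25° + cos 88° sin 25° = 0.9205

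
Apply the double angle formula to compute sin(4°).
sin(4°) = 2 sin 2° cos 2° = 0.06976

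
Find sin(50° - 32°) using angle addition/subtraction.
sin(50° - 32°) = sin 50° cos 32° - cos 50° sin 32° = 0.309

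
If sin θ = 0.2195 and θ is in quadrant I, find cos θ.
cos θ = 0.9756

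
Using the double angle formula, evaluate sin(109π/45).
sin(109π/45) = 2 sin 109π/90 cos 109π/90 = 0.9703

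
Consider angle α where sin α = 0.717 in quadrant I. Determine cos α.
cos α = √(1 - sin²α) = 0.6971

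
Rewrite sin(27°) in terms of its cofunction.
sin(27°) = cos(90° - 27°) = cos(63°)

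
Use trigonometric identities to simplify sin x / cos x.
sin x / cos x = tan x (using Quotient identity)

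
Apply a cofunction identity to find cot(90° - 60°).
cot(90° - 60°) = tan(60°) = √3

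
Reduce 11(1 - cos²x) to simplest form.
11(1 - cos²x) = 11(sin²x) (using Pythagorean identity)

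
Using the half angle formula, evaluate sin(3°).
sin(3°) = √((1 - cos 6°)/2) = 0.05234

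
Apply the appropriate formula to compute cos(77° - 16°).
cos(77° - 16°) = cos 77° cos 16° + sin 77° sin 16° = 0.4848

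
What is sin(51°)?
sin(51°) = 0.7771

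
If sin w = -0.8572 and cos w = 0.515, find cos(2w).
cos(2w) = cos²w - sin²w = -0.4696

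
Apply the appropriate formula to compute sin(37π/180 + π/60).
sin(37π/180 + π/60) = sin 37π/180 cos π/60 + cos 37π/180 sin π/60 = 0.6428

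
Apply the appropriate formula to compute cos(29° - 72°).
cos(29° - 72°) = cos 29° cos 72° + sin 29° sin 72° = 0.7314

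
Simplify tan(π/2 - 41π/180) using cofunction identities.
tan(π/2 - 41π/180) = cot(41π/180)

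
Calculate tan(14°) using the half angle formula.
tan(14°) = sin 28° / (1 + cos 28°) = 0.2493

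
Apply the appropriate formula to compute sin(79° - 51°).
sin(79° - 51°) = sin 79° cos 51° - cos 79° sin 51° = 0.4695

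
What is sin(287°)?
sin(287°) = -0.9563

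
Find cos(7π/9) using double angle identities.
cos(7π/9) = cos²7π/18 - sin²7π/18 = -0.766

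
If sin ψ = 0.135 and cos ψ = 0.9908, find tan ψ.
tan ψ = sin ψ / cos ψ = 0.1363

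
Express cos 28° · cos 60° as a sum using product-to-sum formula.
cos 28° cos 60° = (1/2)[cos(28°-60°) + cos(28°+60°)]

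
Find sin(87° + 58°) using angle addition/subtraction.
sin(87° + 58°) = sin 87° cos 58° + cos 87° sin 58° = 0.5736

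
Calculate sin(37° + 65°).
sin(37° + 65°) = sin 37° cos 65° + cos 37° sin 65° = 0.9781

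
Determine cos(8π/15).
cos(8π/15) = -0.1045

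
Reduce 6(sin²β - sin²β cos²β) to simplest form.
6(sin²β - sin²β cos²β) = 6(sin⁴β) (using Factoring)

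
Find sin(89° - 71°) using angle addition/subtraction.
sin(89° - 71°) = sin 89° cos 71° - cos 89° sin 71° = 0.309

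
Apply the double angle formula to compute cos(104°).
cos(104°) = cos²52° - sin²52° = -0.2419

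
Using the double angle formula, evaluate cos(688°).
cos(688°) = 2cos²344° - 1 = 0.848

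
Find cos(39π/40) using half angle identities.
cos(39π/40) = -√((1 + cos 39π/20)/2) = -0.9969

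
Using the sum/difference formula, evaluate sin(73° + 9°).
sin(73° + 9°) = sin 73° cos 9° + cos 73° sin 9° = 0.9903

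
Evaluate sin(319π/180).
sin(319π/180) = -0.6561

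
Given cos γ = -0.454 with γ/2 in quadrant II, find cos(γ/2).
cos(γ/2) = ±√((1 + cos γ)/2); negative since γ/2 ∈ QII, so cos(γ/2) = -0.5225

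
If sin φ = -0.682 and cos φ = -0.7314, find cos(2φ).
cos(2φ) = cos²φ - sin²φ = 0.06982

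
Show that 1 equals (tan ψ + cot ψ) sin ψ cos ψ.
RHS = (sin ψ/cos ψ + cos ψ/sin ψ) sin ψ cos ψ = ((sin²ψ + cos²ψ)/(sin ψ cos ψ)) · sin ψ cos ψ = sin²ψ + cos²ψ = 1 = LHS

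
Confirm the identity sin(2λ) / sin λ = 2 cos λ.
LHS = 2 sin λ cos λ / sin λ = 2 cos λ = RHS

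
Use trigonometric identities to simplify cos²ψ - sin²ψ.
cos²ψ - sin²ψ = cos(2ψ) (using Double angle)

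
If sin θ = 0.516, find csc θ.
csc θ = 1/sin θ = 1.938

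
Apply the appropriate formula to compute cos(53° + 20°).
cos(53° + 20°) = cos 53° cos 20° - sin 53° sin 20° = 0.2924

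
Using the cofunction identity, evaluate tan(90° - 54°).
tan(90° - 54°) = cot(54°) = 0.7265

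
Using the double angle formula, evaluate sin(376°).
sin(376°) = 2 sin 188° cos 188° = 0.2756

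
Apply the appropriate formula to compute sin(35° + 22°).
sin(35° + 22°) = sin 35° cos 22° + cos 35° sin 22° = 0.8387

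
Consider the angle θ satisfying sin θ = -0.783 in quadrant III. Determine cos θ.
cos θ = ±√(1 - sin²θ) = -0.622 (negative in QIII)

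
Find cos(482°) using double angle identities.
cos(482°) = cos²241° - sin²241° = -0.5299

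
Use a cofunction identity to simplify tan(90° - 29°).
tan(90° - 29°) = cot(29°)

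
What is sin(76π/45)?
sin(76π/45) = -0.829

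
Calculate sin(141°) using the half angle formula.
sin(141°) = √((1 - cos 282°)/2) = 0.6293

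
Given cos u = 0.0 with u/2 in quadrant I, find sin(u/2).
sin(u/2) = ±√((1 - cos u)/2); positive since u/2 ∈ QI, so sin(u/2) = √2/2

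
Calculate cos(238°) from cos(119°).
cos(238°) = cos²119° - sin²119° = -0.5299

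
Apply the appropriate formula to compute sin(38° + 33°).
sin(38° + 33°) = sin 38° cos 33° + cos 38° sin 33° = 0.9455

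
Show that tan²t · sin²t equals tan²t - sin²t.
RHS = sin²t/cos²t - sin²t = sin²t(1/cos²t - 1) = sin²t · (1 - cos²t)/cos²t = sin²t · sin²t/cos²t = sin²t · tan²t = LHS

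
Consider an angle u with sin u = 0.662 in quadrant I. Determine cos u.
cos u = √(1 - sin²u) = 0.7495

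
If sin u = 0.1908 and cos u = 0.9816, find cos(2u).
cos(2u) = cos²u - sin²u = 0.9271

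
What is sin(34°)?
sin(34°) = 0.5592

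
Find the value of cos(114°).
cos(114°) = -0.4067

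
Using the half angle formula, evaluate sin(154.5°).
sin(154.5°) = √((1 - cos 309°)/2) = 0.4305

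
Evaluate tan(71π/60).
tan(71π/60) = 0.6494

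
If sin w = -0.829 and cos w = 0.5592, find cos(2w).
cos(2w) = cos²w - sin²w = -0.3745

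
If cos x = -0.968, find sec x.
sec x = 1/cos x = -1.033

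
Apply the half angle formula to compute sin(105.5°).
sin(105.5°) = √((1 - cos 211°)/2) = 0.9636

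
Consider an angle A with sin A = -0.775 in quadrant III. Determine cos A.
cos A = ±√(1 - sin²A) = -0.632 (negative in QIII)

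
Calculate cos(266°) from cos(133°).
cos(266°) = cos²133° - sin²133° = -0.06976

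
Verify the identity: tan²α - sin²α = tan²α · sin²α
LHS = sin²α/cos²α - sin²α = sin²α(1/cos²α - 1) = sin²α · (1 - cos²α)/cos²α = sin²α · sin²α/cos²α = sin²α · tan²α = RHS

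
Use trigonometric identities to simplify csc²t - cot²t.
csc²t - cot²t = 1 (using Pythagorean identity)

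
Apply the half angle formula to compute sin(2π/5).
sin(2π/5) = √((1 - cos 4π/5)/2) = 0.9511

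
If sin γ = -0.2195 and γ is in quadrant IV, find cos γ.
cos γ = 0.9756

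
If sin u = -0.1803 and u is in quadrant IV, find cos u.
cos u = 0.9836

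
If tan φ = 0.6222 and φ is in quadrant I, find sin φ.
sin φ = 0.5283 (using tan²φ + 1 = sec²φ)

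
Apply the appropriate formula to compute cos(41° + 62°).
cos(41° + 62°) = cos 41° cos 62° - sin 41° sin 62° = -0.225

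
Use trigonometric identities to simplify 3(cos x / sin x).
3(cos x / sin x) = 3(cot x) (using Quotient identity)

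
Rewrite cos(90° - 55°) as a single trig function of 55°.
cos(90° - 55°) = sin(55°)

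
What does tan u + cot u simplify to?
tan u + cot u = sec u csc u (using Quotient identities)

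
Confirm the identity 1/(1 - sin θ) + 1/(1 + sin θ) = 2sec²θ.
LHS = [(1 + sin θ) + (1 - sin θ)] / [(1 - sin θ)(1 + sin θ)] = 2/(1 - sin²θ) = 2/cos²θ = 2sec²θ = RHS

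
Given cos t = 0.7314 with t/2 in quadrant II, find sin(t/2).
sin(t/2) = ±√((1 - cos t)/2); positive since t/2 ∈ QII, so sin(t/2) = 0.3665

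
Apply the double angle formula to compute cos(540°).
cos(540°) = cos²270° - sin²270° = -1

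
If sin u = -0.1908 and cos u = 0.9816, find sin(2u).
sin(2u) = 2 sin u cos u = -0.3746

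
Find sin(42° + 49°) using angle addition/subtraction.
sin(42° + 49°) = sin 42° cos 49° + cos 42° sin 49° = 0.9998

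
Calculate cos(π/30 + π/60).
cos(π/30 + π/60) = cos π/30 cos π/60 - sin π/30 sin π/60 = 0.9877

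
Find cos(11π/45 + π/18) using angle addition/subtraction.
cos(11π/45 + π/18) = cos 11π/45 cos π/18 - sin 11π/45 sin π/18 = 0.5878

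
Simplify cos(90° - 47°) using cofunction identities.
cos(90° - 47°) = sin(47°)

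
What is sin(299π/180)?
sin(299π/180) = -0.8746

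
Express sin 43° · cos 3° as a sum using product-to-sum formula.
sin 43° cos 3° = (1/2)[sin(43°+3°) + sin(43°-3°)]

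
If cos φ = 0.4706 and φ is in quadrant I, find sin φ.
sin φ = 0.8823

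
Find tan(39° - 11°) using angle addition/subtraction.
tan(39° - 11°) = (tan 39° - tan 11°)/(1 + tan 39° tan 11°) = 0.5317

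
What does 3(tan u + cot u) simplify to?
3(tan u + cot u) = 3(sec u csc u) (using Quotient identities)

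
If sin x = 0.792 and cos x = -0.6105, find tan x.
tan x = sin x / cos x = -1.297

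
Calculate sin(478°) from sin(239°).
sin(478°) = 2 sin 239° cos 239° = 0.8829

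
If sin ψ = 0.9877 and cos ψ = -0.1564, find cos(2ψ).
cos(2ψ) = cos²ψ - sin²ψ = -0.9511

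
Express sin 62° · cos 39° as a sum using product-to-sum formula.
sin 62° cos 39° = (1/2)[sin(62°+39°) + sin(62°-39°)]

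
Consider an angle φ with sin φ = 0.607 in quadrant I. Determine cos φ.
cos φ = √(1 - sin²φ) = 0.7947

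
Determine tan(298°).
tan(298°) = -1.881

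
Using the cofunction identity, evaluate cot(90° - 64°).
cot(90° - 64°) = tan(64°) = 2.05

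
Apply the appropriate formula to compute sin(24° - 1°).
sin(24° - 1°) = sin 24° cos 1° - cos 24° sin 1° = 0.3907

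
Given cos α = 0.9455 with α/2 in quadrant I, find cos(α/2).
cos(α/2) = ±√((1 + cos α)/2); positive since α/2 ∈ QI, so cos(α/2) = 0.9863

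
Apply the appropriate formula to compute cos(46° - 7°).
cos(46° - 7°) = cos 46° cos 7° + sin 46° sin 7° = 0.7771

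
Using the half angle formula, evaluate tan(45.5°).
tan(45.5°) = sin 91° / (1 + cos 91°) = 1.018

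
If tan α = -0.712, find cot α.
cot α = 1/tan α = -1.404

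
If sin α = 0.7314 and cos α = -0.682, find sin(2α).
sin(2α) = 2 sin α cos α = -0.9976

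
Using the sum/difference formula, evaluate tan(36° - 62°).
tan(36° - 62°) = (tan 36° - tan 62°)/(1 + tan 36° tan 62°) = -0.4877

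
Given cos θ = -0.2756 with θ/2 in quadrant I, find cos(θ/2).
cos(θ/2) = ±√((1 + cos θ)/2); positive since θ/2 ∈ QI, so cos(θ/2) = 0.6018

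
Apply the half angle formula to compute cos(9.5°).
cos(9.5°) = √((1 + cos 19°)/2) = 0.9863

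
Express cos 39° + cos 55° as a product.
cos 39° + cos 55° = 2 cos(47°) cos(-8°)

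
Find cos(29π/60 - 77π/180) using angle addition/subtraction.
cos(29π/60 - 77π/180) = cos 29π/60 cos 77π/180 + sin 29π/60 sin 77π/180 = 0.9848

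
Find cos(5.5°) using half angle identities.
cos(5.5°) = √((1 + cos 11°)/2) = 0.9954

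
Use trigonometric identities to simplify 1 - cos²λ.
1 - cos²λ = sin²λ (using Pythagorean identity)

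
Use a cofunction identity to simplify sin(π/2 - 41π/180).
sin(π/2 - 41π/180) = cos(41π/180)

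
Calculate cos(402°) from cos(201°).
cos(402°) = 1 - 2sin²201° = 0.7431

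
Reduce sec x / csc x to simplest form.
sec x / csc x = tan x (using Reciprocal identities)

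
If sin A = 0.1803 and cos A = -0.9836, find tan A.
tan A = sin A / cos A = -0.1833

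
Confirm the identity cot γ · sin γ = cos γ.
LHS = (cos γ/sin γ) · sin γ = cos γ = RHS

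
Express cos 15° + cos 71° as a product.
cos 15° + cos 71° = 2 cos(43°) cos(-28°)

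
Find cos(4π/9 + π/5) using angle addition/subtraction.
cos(4π/9 + π/5) = cos 4π/9 cos π/5 - sin 4π/9 sin π/5 = -0.4384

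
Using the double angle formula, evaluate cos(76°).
cos(76°) = cos²38° - sin²38° = 0.2419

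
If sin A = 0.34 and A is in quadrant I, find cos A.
cos A = 0.9404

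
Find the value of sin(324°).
sin(324°) = -0.5878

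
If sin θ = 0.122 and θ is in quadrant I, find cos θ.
cos θ = 0.9925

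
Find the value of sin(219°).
sin(219°) = -0.6293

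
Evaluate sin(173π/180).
sin(173π/180) = 0.1219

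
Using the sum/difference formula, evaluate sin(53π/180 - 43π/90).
sin(53π/180 - 43π/90) = sin 53π/180 cos 43π/90 - cos 53π/180 sin 43π/90 = -0.5446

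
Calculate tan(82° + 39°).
tan(82° + 39°) = (tan 82° + tan 39°)/(1 - tan 82° tan 39°) = -1.664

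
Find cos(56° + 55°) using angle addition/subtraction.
cos(56° + 55°) = cos 56° cos 55° - sin 56° sin 55° = -0.3584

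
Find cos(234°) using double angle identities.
cos(234°) = cos²117° - sin²117° = -0.5878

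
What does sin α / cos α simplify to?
sin α / cos α = tan α (using Quotient identity)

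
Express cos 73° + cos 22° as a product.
cos 73° + cos 22° = 2 cos(47.5°) cos(25.5°)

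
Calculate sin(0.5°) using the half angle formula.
sin(0.5°) = √((1 - cos 1°)/2) = 0.008727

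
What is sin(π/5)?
sin(π/5) = 0.5878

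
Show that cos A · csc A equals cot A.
LHS = cos A · (1/sin A) = cos A/sin A = cot A = RHS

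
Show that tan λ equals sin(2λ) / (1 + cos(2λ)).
RHS = 2 sin λ cos λ / (2cos²λ) = sin λ/cos λ = tan λ = LHS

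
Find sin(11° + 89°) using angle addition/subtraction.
sin(11° + 89°) = sin 11° cos 89° + cos 11° sin 89° = 0.9848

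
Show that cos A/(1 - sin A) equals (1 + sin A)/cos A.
RHS = (1 + sin A)(1 - sin A) / (cos A(1 - sin A)) = (1 - sin²A) / (cos A(1 - sin A)) = cos²A / (cos A(1 - sin A)) = cos A/(1 - sin A) = LHS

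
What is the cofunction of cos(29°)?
cos(29°) = sin(90° - 29°) = sin(61°)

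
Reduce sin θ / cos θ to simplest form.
sin θ / cos θ = tan θ (using Quotient identity)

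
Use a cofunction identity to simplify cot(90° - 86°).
cot(90° - 86°) = tan(86°)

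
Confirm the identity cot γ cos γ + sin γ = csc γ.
LHS = cos²γ/sin γ + sin γ = (cos²γ + sin²γ)/sin γ = 1/sin γ = csc γ = RHS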